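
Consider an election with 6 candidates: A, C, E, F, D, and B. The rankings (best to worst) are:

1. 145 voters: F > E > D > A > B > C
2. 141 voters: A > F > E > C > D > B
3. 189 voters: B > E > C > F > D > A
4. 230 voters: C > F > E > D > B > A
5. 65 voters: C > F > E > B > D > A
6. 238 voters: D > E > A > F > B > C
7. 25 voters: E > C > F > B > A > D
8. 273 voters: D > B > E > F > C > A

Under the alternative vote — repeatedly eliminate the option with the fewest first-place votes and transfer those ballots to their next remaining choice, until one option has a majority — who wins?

Round 1: A 141, C 295, E 25, F 145, D 511, B 189. Eliminate E.
Round 2: A 141, C 320, F 145, D 511, B 189. Eliminate A.
Round 3: C 320, F 286, D 511, B 189. Eliminate B.
Round 4: C 509, F 286, D 511. Eliminate F.
Round 5: C 650, D 656. D has a majority.

D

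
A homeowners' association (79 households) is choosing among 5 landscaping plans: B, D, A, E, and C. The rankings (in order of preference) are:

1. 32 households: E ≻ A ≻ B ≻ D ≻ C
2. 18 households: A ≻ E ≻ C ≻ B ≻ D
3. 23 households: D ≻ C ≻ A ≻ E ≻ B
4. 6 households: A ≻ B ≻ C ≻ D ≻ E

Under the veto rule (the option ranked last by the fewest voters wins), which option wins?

Last-place votes: B 23, D 18, A 0, E 6, C 32.
A is ranked last by the fewest voters, so A wins.

A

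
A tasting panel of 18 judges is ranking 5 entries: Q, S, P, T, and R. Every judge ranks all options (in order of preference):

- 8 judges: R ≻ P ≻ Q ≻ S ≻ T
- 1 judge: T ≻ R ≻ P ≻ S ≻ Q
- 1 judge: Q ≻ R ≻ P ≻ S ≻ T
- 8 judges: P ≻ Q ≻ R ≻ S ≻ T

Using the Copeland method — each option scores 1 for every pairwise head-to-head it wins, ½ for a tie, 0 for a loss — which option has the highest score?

Q: beats S and T; ties R; loses to P → score 2.5.
S: beats T; loses to Q, P, and R → score 1.
P: beats Q, S, and T; loses to R → score 3.
T: loses to Q, S, P, and R → score 0.
R: beats S, P, and T; ties Q → score 3.5.
R has the best pairwise record.

R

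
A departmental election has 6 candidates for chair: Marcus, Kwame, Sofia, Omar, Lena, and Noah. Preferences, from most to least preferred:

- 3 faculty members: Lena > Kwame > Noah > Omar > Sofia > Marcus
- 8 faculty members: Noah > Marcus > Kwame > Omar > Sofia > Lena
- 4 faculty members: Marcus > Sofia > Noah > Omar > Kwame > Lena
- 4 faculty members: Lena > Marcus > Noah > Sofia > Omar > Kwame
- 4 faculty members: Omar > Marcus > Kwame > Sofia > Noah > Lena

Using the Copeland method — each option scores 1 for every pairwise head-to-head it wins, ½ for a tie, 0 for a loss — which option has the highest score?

Marcus: beats Kwame, Sofia, Omar, Lena, and Noah → score 5.
Kwame: beats Sofia and Lena; loses to Marcus, Omar, and Noah → score 2.
Sofia: beats Lena; loses to Marcus, Kwame, Omar, and Noah → score 1.
Omar: beats Kwame, Sofia, and Lena; loses to Marcus and Noah → score 3.
Lena: loses to Marcus, Kwame, Sofia, Omar, and Noah → score 0.
Noah: beats Kwame, Sofia, Omar, and Lena; loses to Marcus → score 4.
Marcus has the best pairwise record.

Marcus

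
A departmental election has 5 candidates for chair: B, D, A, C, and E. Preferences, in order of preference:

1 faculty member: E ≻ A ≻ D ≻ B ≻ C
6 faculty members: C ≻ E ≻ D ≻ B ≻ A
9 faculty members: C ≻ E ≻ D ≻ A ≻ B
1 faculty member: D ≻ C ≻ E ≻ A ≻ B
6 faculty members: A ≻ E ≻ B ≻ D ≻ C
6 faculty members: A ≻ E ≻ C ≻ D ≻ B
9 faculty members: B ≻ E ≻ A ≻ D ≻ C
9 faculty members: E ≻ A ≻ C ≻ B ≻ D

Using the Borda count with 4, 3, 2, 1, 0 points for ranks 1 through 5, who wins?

B: 1·1 + 6·1 + 9·0 + 1·0 + 6·2 + 6·0 + 9·4 + 9·1 = 64
D: 1·2 + 6·2 + 9·2 + 1·4 + 6·1 + 6·1 + 9·1 + 9·0 = 57
A: 1·3 + 6·0 + 9·1 + 1·1 + 6·4 + 6·4 + 9·2 + 9·3 = 106
C: 1·0 + 6·4 + 9·4 + 1·3 + 6·0 + 6·2 + 9·0 + 9·2 = 93
E: 1·4 + 6·3 + 9·3 + 1·2 + 6·3 + 6·3 + 9·3 + 9·4 = 150
E has the highest Borda score (150).

E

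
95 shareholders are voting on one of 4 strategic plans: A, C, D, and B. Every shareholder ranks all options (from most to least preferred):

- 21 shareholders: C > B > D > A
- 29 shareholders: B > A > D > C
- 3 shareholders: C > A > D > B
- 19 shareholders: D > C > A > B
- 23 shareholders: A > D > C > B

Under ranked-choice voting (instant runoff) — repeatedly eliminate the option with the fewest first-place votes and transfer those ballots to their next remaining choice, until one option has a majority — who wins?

Round 1: A 23, C 24, D 19, B 29. Eliminate D.
Round 2: A 23, C 43, B 29. Eliminate A.
Round 3: C 66, B 29. C has a majority.

C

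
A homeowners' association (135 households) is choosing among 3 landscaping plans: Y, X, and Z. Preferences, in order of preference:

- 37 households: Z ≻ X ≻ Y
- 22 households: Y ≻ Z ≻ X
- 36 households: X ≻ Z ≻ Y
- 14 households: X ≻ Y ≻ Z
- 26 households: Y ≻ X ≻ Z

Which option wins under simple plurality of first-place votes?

First-place votes: Y 48, X 50, Z 37.
X has the most first-place votes.

X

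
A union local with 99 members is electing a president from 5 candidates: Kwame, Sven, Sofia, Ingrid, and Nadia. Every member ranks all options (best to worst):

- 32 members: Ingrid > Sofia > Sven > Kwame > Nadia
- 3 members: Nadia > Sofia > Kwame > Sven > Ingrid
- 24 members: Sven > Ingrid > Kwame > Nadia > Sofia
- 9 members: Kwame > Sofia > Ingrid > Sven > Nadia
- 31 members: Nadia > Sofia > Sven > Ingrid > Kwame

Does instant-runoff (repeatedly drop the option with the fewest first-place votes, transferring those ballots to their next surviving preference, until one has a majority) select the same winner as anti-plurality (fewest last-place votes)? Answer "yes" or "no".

Instant-runoff — R1 Kwame 9, Sven 24, Sofia 0, Ingrid 32, Nadia 34 (Sofia out); R2 Kwame 9, Sven 24, Ingrid 32, Nadia 34 (Kwame out); R3 Sven 24, Ingrid 41, Nadia 34 (Sven out); R4 Ingrid 65, Nadia 34 (Ingrid winner). Winner: Ingrid.
Anti-plurality — last-place votes: Kwame 31, Sven 0, Sofia 24, Ingrid 3, Nadia 41. Winner: Sven.
The two methods disagree.

no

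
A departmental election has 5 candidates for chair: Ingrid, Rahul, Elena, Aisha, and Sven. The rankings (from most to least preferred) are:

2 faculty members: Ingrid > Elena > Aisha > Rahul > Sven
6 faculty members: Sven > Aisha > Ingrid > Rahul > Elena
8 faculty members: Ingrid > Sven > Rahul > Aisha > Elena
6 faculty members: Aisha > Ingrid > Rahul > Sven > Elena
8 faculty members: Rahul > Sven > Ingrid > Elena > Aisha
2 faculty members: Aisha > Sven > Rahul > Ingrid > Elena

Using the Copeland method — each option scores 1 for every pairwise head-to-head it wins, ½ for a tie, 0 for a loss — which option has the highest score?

Ingrid

Ingrid: beats Rahul, Elena, and Aisha; ties Sven → score 3.5.
Rahul: beats Elena; ties Aisha and Sven; loses to Ingrid → score 2.
Elena: loses to Ingrid, Rahul, Aisha, and Sven → score 0.
Aisha: beats Elena; ties Rahul; loses to Ingrid and Sven → score 1.5.
Sven: beats Elena and Aisha; ties Ingrid and Rahul → score 3.
Ingrid has the best pairwise record.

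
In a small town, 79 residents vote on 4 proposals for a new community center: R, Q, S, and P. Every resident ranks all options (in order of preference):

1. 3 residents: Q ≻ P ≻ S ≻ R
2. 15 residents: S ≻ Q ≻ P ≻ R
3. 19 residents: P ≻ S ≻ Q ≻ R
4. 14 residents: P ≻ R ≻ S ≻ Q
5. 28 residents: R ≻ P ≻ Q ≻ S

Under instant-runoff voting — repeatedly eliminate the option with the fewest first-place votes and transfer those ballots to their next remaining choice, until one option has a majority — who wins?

Round 1: R 28, Q 3, S 15, P 33. Eliminate Q.
Round 2: R 28, S 15, P 36. Eliminate S.
Round 3: R 28, P 51. P has a majority.

P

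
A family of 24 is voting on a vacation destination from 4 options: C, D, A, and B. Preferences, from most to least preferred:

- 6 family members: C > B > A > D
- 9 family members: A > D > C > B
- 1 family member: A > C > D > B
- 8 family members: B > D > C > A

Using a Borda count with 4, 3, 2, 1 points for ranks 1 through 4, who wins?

C: 6·4 + 9·2 + 1·3 + 8·2 = 61
D: 6·1 + 9·3 + 1·2 + 8·3 = 59
A: 6·2 + 9·4 + 1·4 + 8·1 = 60
B: 6·3 + 9·1 + 1·1 + 8·4 = 60
C has the highest Borda score (61).

C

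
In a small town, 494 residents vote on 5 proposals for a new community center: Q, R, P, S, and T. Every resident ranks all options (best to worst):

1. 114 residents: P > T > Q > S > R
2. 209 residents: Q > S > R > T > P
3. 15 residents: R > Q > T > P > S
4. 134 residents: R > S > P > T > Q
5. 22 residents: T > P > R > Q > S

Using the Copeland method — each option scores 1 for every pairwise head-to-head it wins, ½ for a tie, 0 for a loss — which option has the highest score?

Q: beats R and S; loses to P and T → score 2.
R: beats P and T; loses to Q and S → score 2.
P: beats Q and T; loses to R and S → score 2.
S: beats R, P, and T; loses to Q → score 3.
T: beats Q; loses to R, P, and S → score 1.
S has the best pairwise record.

S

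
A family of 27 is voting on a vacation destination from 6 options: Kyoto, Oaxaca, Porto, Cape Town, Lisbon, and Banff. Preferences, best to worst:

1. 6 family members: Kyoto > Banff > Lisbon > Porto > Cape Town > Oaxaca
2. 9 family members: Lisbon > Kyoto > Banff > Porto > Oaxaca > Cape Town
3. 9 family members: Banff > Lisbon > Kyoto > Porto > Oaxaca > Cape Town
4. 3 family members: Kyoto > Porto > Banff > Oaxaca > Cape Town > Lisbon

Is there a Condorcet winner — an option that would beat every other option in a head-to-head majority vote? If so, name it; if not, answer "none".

none

Checking pairwise contests:
Lisbon beats Kyoto 18–9.
Kyoto beats Oaxaca 27–0.
Kyoto beats Porto 27–0.
Kyoto beats Cape Town 27–0.
Banff beats Lisbon 18–9.
Kyoto beats Banff 18–9.
Every option loses at least one head-to-head, so there is no Condorcet winner.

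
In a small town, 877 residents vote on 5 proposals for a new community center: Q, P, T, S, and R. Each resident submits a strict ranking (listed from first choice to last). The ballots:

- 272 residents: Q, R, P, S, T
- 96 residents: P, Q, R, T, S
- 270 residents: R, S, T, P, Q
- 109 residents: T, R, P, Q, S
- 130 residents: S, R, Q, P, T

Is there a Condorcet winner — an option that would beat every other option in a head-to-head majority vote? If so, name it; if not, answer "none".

R

R vs Q: 509–368 for R.
R vs P: 781–96 for R.
R vs T: 768–109 for R.
R vs S: 747–130 for R.
R beats every other option head-to-head.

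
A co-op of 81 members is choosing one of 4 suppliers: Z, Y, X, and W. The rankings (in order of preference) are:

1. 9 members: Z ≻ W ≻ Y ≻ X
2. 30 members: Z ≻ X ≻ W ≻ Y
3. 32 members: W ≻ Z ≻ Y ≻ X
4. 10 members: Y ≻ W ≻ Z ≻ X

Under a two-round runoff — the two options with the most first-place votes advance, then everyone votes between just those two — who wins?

W

Round 1 first-place votes: Z 39, Y 10, X 0, W 32.
Z and W advance.
Runoff: Z is preferred to W by 39 voters; W by 42.
W wins the runoff.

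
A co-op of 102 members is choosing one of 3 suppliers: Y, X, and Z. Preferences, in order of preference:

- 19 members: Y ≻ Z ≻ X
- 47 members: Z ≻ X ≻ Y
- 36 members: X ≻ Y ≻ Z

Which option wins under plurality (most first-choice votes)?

Z

First-place votes: Y 19, X 36, Z 47.
Z has the most first-place votes.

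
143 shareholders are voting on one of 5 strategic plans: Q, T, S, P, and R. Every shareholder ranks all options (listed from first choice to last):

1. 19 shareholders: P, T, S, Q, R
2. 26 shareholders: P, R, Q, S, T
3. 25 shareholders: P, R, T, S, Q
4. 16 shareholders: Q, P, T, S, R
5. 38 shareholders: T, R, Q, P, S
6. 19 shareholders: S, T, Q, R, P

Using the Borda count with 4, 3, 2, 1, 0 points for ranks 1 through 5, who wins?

Q: 19·1 + 26·2 + 25·0 + 16·4 + 38·2 + 19·2 = 249
T: 19·3 + 26·0 + 25·2 + 16·2 + 38·4 + 19·3 = 348
S: 19·2 + 26·1 + 25·1 + 16·1 + 38·0 + 19·4 = 181
P: 19·4 + 26·4 + 25·4 + 16·3 + 38·1 + 19·0 = 366
R: 19·0 + 26·3 + 25·3 + 16·0 + 38·3 + 19·1 = 286
P has the highest Borda score (366).

P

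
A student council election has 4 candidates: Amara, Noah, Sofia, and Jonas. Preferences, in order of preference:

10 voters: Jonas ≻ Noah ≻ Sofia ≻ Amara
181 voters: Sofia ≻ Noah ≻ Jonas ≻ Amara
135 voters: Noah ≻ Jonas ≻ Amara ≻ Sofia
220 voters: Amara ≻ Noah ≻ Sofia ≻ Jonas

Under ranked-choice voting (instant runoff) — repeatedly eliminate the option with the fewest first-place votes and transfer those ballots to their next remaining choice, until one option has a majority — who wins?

Amara

Round 1: Amara 220, Noah 135, Sofia 181, Jonas 10. Eliminate Jonas.
Round 2: Amara 220, Noah 145, Sofia 181. Eliminate Noah.
Round 3: Amara 355, Sofia 191. Amara has a majority.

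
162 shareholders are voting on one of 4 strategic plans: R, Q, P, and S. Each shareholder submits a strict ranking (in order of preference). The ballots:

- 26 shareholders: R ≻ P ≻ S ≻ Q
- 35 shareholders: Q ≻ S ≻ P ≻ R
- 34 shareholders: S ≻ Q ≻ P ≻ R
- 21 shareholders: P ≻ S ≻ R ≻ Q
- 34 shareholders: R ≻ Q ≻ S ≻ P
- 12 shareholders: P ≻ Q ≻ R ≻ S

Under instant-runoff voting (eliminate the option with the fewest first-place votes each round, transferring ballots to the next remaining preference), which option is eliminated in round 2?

Q

Round 1: R 60, Q 35, P 33, S 34. Eliminate P.
Round 2: R 60, Q 47, S 55. Eliminate Q.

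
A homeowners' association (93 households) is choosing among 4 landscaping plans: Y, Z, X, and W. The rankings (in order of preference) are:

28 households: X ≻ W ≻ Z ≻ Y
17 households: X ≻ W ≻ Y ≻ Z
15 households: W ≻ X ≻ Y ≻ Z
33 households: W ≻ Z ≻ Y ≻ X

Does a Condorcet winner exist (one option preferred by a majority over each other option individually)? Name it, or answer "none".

W vs Y: 93–0 for W.
W vs Z: 93–0 for W.
W vs X: 48–45 for W.
W beats every other option head-to-head.

W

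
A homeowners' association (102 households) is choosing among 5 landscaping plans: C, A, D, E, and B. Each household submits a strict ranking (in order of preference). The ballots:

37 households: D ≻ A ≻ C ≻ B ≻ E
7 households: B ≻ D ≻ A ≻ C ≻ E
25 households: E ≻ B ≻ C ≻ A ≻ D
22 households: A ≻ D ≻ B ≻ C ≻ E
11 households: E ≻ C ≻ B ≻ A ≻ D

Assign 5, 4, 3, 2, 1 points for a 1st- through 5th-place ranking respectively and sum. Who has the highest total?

A

C: 37·3 + 7·2 + 25·3 + 22·2 + 11·4 = 288
A: 37·4 + 7·3 + 25·2 + 22·5 + 11·2 = 351
D: 37·5 + 7·4 + 25·1 + 22·4 + 11·1 = 337
E: 37·1 + 7·1 + 25·5 + 22·1 + 11·5 = 246
B: 37·2 + 7·5 + 25·4 + 22·3 + 11·3 = 308
A has the highest Borda score (351).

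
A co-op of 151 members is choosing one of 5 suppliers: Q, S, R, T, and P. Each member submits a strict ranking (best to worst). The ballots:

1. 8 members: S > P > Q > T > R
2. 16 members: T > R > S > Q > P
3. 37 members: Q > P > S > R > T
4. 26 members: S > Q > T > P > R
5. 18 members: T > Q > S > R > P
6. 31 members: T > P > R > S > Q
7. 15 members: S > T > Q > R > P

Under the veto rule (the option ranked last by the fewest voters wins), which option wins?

Last-place votes: Q 31, S 0, R 34, T 37, P 49.
S is ranked last by the fewest voters, so S wins.

S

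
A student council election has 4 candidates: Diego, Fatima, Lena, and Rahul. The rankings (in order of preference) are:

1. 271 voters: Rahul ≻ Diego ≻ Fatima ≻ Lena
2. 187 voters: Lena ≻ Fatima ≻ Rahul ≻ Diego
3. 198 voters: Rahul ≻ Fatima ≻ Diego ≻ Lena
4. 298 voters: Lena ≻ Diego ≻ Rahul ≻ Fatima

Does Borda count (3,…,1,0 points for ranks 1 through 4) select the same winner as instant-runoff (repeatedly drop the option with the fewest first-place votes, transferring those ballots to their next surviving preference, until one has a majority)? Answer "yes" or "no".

Borda — scores: Diego 1336, Fatima 1041, Lena 1455, Rahul 1892. Winner: Rahul.
Instant-runoff — R1 Diego 0, Fatima 0, Lena 485, Rahul 469 (Lena winner). Winner: Lena.
The two methods disagree.

no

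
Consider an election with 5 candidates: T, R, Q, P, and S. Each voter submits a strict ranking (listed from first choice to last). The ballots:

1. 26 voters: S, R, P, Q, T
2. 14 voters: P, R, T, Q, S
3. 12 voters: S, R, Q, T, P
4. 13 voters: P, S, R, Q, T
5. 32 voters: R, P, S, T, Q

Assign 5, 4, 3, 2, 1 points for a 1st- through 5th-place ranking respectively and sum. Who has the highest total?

R

T: 26·1 + 14·3 + 12·2 + 13·1 + 32·2 = 169
R: 26·4 + 14·4 + 12·4 + 13·3 + 32·5 = 407
Q: 26·2 + 14·2 + 12·3 + 13·2 + 32·1 = 174
P: 26·3 + 14·5 + 12·1 + 13·5 + 32·4 = 353
S: 26·5 + 14·1 + 12·5 + 13·4 + 32·3 = 352
R has the highest Borda score (407).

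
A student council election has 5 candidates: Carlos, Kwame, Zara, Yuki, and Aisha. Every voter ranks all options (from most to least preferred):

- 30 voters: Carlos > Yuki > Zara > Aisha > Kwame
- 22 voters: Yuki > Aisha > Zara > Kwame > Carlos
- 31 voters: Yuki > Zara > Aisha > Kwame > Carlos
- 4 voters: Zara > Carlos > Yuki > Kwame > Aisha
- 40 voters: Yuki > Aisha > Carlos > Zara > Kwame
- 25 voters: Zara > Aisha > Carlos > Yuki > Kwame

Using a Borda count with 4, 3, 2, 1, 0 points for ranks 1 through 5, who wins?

Yuki

Carlos: 30·4 + 22·0 + 31·0 + 4·3 + 40·2 + 25·2 = 262
Kwame: 30·0 + 22·1 + 31·1 + 4·1 + 40·0 + 25·0 = 57
Zara: 30·2 + 22·2 + 31·3 + 4·4 + 40·1 + 25·4 = 353
Yuki: 30·3 + 22·4 + 31·4 + 4·2 + 40·4 + 25·1 = 495
Aisha: 30·1 + 22·3 + 31·2 + 4·0 + 40·3 + 25·3 = 353
Yuki has the highest Borda score (495).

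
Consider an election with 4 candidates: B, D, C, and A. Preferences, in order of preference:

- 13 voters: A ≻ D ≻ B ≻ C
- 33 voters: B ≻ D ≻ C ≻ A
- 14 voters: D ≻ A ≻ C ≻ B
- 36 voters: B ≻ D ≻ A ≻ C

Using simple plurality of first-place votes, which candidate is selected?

First-place votes: B 69, D 14, C 0, A 13.
B has the most first-place votes.

B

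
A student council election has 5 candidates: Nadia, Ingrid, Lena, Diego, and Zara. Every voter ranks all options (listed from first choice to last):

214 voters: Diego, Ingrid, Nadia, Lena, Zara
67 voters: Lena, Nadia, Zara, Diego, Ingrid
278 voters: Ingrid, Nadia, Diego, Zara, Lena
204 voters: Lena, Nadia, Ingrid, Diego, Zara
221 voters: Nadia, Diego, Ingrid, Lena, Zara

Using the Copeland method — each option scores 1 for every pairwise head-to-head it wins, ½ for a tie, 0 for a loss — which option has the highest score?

Nadia

Nadia: beats Lena, Diego, and Zara; ties Ingrid → score 3.5.
Ingrid: beats Lena and Zara; ties Nadia; loses to Diego → score 2.5.
Lena: beats Zara; loses to Nadia, Ingrid, and Diego → score 1.
Diego: beats Ingrid, Lena, and Zara; loses to Nadia → score 3.
Zara: loses to Nadia, Ingrid, Lena, and Diego → score 0.
Nadia has the best pairwise record.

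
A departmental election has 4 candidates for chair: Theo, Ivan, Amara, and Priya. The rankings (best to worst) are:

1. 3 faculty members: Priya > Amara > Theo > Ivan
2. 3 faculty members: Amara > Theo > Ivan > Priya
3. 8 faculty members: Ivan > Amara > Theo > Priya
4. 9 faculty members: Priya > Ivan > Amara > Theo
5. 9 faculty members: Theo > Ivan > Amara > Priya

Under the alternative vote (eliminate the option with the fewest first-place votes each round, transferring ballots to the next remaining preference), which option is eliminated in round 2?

Round 1: Theo 9, Ivan 8, Amara 3, Priya 12. Eliminate Amara.
Round 2: Theo 12, Ivan 8, Priya 12. Eliminate Ivan.

Ivan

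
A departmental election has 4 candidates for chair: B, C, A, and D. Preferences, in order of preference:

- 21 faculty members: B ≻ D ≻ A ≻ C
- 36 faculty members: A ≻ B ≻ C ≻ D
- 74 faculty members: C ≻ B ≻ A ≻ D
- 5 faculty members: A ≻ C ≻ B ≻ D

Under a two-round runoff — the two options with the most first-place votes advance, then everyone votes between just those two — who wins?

C

Round 1 first-place votes: B 21, C 74, A 41, D 0.
C and A advance.
Runoff: C is preferred to A by 74 voters; A by 62.
C wins the runoff.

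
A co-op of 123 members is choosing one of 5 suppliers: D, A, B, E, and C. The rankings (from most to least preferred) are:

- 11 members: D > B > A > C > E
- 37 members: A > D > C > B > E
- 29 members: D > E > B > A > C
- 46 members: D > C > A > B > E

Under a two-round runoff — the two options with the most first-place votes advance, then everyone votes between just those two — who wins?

D

Round 1 first-place votes: D 86, A 37, B 0, E 0, C 0.
D and A advance.
Runoff: D is preferred to A by 86 voters; A by 37.
D wins the runoff.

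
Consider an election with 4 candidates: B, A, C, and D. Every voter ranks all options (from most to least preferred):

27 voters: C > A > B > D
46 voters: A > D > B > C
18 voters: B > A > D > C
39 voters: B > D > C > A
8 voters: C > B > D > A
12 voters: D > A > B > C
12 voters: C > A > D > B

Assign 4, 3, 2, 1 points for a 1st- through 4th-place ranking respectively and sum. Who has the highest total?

A

B: 27·2 + 46·2 + 18·4 + 39·4 + 8·3 + 12·2 + 12·1 = 434
A: 27·3 + 46·4 + 18·3 + 39·1 + 8·1 + 12·3 + 12·3 = 438
C: 27·4 + 46·1 + 18·1 + 39·2 + 8·4 + 12·1 + 12·4 = 342
D: 27·1 + 46·3 + 18·2 + 39·3 + 8·2 + 12·4 + 12·2 = 406
A has the highest Borda score (438).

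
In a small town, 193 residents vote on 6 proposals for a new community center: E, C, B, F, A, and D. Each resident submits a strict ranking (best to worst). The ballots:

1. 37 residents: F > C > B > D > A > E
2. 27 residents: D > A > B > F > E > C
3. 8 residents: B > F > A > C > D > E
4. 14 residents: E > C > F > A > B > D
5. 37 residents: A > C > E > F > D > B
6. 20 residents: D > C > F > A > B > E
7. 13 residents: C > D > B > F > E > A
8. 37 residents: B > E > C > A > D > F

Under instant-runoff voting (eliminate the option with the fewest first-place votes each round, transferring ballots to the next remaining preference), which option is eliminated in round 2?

E

Round 1: E 14, C 13, B 45, F 37, A 37, D 47. Eliminate C.
Round 2: E 14, B 45, F 37, A 37, D 60. Eliminate E.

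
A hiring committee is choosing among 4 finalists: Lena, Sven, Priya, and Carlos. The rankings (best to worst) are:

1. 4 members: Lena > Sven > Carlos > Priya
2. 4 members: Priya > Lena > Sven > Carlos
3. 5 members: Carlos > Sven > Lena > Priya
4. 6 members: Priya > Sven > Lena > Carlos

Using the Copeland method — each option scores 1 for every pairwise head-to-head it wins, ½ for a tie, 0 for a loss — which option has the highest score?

Priya

Lena: beats Carlos; loses to Sven and Priya → score 1.
Sven: beats Lena and Carlos; loses to Priya → score 2.
Priya: beats Lena, Sven, and Carlos → score 3.
Carlos: loses to Lena, Sven, and Priya → score 0.
Priya has the best pairwise record.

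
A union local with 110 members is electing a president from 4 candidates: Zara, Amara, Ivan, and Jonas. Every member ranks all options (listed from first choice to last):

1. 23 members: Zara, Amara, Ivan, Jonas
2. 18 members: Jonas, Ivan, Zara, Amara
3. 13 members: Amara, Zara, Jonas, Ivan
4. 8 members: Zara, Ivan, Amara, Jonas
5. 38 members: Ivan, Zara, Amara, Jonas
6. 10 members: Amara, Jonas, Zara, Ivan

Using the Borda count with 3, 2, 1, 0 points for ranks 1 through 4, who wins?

Zara

Zara: 23·3 + 18·1 + 13·2 + 8·3 + 38·2 + 10·1 = 223
Amara: 23·2 + 18·0 + 13·3 + 8·1 + 38·1 + 10·3 = 161
Ivan: 23·1 + 18·2 + 13·0 + 8·2 + 38·3 + 10·0 = 189
Jonas: 23·0 + 18·3 + 13·1 + 8·0 + 38·0 + 10·2 = 87
Zara has the highest Borda score (223).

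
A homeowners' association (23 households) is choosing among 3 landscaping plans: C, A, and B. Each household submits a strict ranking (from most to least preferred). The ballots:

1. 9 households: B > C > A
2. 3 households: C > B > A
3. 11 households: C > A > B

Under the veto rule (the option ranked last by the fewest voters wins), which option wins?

Last-place votes: C 0, A 12, B 11.
C is ranked last by the fewest voters, so C wins.

C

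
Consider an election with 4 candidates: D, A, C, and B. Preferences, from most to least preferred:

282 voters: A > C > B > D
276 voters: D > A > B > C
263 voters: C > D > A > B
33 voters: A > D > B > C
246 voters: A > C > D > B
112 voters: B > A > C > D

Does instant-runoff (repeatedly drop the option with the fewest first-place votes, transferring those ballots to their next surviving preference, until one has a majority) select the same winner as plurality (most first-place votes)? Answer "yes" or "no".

yes

Instant-runoff — R1 D 276, A 561, C 263, B 112 (B out); R2 D 276, A 673, C 263 (A winner). Winner: A.
Plurality — first-place votes: D 276, A 561, C 263, B 112. Winner: A.
The two methods agree.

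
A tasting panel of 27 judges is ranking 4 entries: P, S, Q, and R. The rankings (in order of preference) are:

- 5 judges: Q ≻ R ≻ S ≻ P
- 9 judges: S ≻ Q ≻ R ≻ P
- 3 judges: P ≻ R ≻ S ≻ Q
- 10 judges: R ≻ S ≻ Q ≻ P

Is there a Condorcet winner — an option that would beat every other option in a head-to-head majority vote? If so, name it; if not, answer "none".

Checking pairwise contests:
S beats P 24–3.
R beats S 18–9.
S beats Q 22–5.
Q beats R 14–13.
Every option loses at least one head-to-head, so there is no Condorcet winner.

none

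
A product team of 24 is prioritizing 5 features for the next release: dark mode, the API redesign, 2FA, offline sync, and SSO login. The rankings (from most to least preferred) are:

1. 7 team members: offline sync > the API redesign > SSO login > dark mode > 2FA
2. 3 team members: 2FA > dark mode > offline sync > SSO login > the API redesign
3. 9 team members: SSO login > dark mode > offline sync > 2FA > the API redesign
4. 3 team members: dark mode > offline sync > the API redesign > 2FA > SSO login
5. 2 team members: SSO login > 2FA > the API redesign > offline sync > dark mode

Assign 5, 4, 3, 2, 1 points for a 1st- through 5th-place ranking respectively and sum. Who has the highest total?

dark mode: 7·2 + 3·4 + 9·4 + 3·5 + 2·1 = 79
the API redesign: 7·4 + 3·1 + 9·1 + 3·3 + 2·3 = 55
2FA: 7·1 + 3·5 + 9·2 + 3·2 + 2·4 = 54
offline sync: 7·5 + 3·3 + 9·3 + 3·4 + 2·2 = 87
SSO login: 7·3 + 3·2 + 9·5 + 3·1 + 2·5 = 85
offline sync has the highest Borda score (87).

offline sync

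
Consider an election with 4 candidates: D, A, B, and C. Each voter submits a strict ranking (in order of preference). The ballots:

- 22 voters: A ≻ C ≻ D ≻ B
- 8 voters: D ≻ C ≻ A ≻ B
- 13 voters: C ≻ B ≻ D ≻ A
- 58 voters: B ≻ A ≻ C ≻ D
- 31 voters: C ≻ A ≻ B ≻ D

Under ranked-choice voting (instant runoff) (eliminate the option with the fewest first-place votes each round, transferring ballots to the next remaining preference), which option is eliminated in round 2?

A

Round 1: D 8, A 22, B 58, C 44. Eliminate D.
Round 2: A 22, B 58, C 52. Eliminate A.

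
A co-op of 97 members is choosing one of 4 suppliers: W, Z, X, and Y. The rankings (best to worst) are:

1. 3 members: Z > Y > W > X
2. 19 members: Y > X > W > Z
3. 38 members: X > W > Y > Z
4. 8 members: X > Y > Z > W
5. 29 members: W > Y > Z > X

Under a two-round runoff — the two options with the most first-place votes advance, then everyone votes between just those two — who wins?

Round 1 first-place votes: W 29, Z 3, X 46, Y 19.
X and W advance.
Runoff: X is preferred to W by 65 voters; W by 32.
X wins the runoff.

X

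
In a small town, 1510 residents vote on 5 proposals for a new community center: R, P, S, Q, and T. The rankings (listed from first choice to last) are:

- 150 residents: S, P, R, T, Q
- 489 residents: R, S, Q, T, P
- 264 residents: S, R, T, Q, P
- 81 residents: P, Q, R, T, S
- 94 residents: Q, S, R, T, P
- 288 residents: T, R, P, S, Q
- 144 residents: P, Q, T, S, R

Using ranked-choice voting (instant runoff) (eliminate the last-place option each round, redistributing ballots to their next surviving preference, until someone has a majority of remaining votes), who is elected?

Round 1: R 489, P 225, S 414, Q 94, T 288. Eliminate Q.
Round 2: R 489, P 225, S 508, T 288. Eliminate P.
Round 3: R 570, S 508, T 432. Eliminate T.
Round 4: R 858, S 652. R has a majority.

R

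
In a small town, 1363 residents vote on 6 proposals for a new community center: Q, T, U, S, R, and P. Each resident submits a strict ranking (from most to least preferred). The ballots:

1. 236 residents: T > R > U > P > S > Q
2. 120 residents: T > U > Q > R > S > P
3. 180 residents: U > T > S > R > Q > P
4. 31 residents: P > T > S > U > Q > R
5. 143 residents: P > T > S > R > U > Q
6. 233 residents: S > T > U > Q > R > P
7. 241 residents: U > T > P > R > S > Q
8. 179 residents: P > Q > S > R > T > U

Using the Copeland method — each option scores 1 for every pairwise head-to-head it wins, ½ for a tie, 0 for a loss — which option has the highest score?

Q: loses to T, U, S, R, and P → score 0.
T: beats Q, U, S, R, and P → score 5.
U: beats Q, S, R, and P; loses to T → score 4.
S: beats Q and R; loses to T, U, and P → score 2.
R: beats Q and P; loses to T, U, and S → score 2.
P: beats Q and S; loses to T, U, and R → score 2.
T has the best pairwise record.

T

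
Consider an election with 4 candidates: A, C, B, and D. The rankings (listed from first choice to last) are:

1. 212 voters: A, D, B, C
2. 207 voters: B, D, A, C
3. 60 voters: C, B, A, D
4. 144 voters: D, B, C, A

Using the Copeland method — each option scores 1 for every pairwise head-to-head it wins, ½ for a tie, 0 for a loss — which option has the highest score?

A: beats C; loses to B and D → score 1.
C: loses to A, B, and D → score 0.
B: beats A and C; loses to D → score 2.
D: beats A, C, and B → score 3.
D has the best pairwise record.

D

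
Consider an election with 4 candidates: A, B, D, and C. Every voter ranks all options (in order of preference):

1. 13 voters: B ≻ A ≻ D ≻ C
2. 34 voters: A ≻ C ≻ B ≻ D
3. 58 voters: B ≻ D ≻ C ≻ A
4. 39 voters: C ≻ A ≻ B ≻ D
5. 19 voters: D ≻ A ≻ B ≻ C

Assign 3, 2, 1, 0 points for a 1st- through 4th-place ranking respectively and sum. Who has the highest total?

B

A: 13·2 + 34·3 + 58·0 + 39·2 + 19·2 = 244
B: 13·3 + 34·1 + 58·3 + 39·1 + 19·1 = 305
D: 13·1 + 34·0 + 58·2 + 39·0 + 19·3 = 186
C: 13·0 + 34·2 + 58·1 + 39·3 + 19·0 = 243
B has the highest Borda score (305).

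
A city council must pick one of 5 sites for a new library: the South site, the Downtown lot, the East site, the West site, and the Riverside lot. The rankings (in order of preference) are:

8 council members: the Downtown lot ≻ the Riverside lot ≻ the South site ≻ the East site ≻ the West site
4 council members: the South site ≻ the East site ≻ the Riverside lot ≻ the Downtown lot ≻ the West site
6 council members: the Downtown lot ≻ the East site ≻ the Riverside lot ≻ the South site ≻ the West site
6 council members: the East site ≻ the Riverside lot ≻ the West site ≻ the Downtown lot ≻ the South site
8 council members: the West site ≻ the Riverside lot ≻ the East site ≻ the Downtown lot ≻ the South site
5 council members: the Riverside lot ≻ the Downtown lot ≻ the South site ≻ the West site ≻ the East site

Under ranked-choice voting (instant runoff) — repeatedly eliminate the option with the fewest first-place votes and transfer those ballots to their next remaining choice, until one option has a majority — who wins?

Round 1: the South site 4, the Downtown lot 14, the East site 6, the West site 8, the Riverside lot 5. Eliminate the South site.
Round 2: the Downtown lot 14, the East site 10, the West site 8, the Riverside lot 5. Eliminate the Riverside lot.
Round 3: the Downtown lot 19, the East site 10, the West site 8. The Downtown lot has a majority.

the Downtown lot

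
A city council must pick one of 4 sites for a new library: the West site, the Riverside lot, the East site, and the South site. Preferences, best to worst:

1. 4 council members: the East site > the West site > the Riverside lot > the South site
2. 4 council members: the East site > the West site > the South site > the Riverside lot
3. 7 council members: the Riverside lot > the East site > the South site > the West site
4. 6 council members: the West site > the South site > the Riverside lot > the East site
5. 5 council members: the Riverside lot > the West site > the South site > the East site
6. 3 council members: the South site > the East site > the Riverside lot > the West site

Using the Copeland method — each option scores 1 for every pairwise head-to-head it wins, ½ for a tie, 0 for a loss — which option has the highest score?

the West site: beats the South site; loses to the Riverside lot and the East site → score 1.
the Riverside lot: beats the West site, the East site, and the South site → score 3.
the East site: beats the West site and the South site; loses to the Riverside lot → score 2.
the South site: loses to the West site, the Riverside lot, and the East site → score 0.
the Riverside lot has the best pairwise record.

the Riverside lot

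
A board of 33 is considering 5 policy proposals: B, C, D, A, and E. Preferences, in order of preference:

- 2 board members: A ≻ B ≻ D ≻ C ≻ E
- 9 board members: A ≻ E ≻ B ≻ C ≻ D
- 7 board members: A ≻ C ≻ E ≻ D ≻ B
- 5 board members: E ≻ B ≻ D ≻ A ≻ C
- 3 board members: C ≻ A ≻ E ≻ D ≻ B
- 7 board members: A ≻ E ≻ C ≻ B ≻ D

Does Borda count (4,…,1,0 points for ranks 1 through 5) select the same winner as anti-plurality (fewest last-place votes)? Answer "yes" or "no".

yes

Borda — scores: B 46, C 58, D 24, A 114, E 88. Winner: A.
Anti-plurality — last-place votes: B 10, C 5, D 16, A 0, E 2. Winner: A.
The two methods agree.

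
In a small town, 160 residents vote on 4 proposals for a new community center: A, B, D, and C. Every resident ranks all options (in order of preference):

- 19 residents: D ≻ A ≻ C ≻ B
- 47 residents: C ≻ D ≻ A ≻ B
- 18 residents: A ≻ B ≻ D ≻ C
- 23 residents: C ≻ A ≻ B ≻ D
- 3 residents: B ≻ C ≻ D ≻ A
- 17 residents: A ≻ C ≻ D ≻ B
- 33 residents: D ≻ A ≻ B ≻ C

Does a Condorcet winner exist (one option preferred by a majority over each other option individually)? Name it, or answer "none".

none

Checking pairwise contests:
D beats A 102–58.
A beats B 157–3.
C beats D 90–70.
A beats C 87–73.
Every option loses at least one head-to-head, so there is no Condorcet winner.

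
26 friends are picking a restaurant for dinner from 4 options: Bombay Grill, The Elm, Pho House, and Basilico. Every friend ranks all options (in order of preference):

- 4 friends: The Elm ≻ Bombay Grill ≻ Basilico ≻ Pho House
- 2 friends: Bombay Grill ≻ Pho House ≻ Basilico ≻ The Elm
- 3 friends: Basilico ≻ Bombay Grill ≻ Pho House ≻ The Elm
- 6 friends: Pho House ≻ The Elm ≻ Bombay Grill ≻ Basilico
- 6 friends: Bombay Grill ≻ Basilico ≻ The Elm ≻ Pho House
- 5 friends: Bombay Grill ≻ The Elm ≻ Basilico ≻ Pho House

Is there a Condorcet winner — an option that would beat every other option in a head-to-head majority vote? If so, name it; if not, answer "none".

Bombay Grill vs The Elm: 16–10 for Bombay Grill.
Bombay Grill vs Pho House: 20–6 for Bombay Grill.
Bombay Grill vs Basilico: 23–3 for Bombay Grill.
Bombay Grill beats every other option head-to-head.

Bombay Grill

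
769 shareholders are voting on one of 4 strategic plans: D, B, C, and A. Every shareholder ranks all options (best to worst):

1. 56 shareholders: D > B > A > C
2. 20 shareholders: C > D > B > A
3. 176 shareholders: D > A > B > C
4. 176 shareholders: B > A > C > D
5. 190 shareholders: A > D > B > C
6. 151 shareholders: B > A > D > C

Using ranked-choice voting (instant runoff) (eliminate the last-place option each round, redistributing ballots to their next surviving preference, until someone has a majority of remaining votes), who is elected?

Round 1: D 232, B 327, C 20, A 190. Eliminate C.
Round 2: D 252, B 327, A 190. Eliminate A.
Round 3: D 442, B 327. D has a majority.

D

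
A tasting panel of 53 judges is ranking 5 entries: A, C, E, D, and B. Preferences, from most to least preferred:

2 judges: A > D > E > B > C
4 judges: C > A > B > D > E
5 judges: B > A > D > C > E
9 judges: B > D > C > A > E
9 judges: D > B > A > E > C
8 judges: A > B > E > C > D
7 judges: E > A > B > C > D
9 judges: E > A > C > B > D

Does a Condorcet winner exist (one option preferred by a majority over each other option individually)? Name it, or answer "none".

A vs C: 40–13 for A.
A vs E: 37–16 for A.
A vs D: 35–18 for A.
A vs B: 30–23 for A.
A beats every other option head-to-head.

A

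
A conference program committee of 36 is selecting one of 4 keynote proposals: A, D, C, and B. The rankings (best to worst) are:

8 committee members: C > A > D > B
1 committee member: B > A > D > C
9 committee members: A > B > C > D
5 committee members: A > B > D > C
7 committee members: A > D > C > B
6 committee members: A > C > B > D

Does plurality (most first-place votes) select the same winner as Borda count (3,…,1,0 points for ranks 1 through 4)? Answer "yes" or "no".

Plurality — first-place votes: A 27, D 0, C 8, B 1. Winner: A.
Borda — scores: A 99, D 28, C 52, B 37. Winner: A.
The two methods agree.

yes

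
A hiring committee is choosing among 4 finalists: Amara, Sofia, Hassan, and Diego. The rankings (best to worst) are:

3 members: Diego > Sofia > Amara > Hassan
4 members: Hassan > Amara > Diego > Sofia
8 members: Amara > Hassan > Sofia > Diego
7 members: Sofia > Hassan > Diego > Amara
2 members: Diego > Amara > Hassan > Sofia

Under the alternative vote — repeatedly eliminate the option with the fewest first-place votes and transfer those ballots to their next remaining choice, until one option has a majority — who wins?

Amara

Round 1: Amara 8, Sofia 7, Hassan 4, Diego 5. Eliminate Hassan.
Round 2: Amara 12, Sofia 7, Diego 5. Eliminate Diego.
Round 3: Amara 14, Sofia 10. Amara has a majority.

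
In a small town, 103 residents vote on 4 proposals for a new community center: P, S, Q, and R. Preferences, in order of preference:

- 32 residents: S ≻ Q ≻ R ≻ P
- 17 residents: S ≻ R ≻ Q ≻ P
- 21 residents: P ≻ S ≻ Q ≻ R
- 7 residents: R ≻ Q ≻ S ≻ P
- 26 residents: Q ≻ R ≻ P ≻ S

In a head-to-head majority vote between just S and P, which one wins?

Voters preferring S to P: 56; preferring P to S: 47.
S wins the head-to-head.

S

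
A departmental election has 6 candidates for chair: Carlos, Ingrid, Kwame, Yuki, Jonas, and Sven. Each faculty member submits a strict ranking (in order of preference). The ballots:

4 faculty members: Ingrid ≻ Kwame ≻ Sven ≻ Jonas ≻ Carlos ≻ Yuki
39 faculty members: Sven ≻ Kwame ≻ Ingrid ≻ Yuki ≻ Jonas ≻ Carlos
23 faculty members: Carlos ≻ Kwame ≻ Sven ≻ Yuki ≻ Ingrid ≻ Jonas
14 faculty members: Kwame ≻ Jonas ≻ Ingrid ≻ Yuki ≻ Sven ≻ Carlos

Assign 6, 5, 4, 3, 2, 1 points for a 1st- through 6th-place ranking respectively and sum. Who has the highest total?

Kwame

Carlos: 4·2 + 39·1 + 23·6 + 14·1 = 199
Ingrid: 4·6 + 39·4 + 23·2 + 14·4 = 282
Kwame: 4·5 + 39·5 + 23·5 + 14·6 = 414
Yuki: 4·1 + 39·3 + 23·3 + 14·3 = 232
Jonas: 4·3 + 39·2 + 23·1 + 14·5 = 183
Sven: 4·4 + 39·6 + 23·4 + 14·2 = 370
Kwame has the highest Borda score (414).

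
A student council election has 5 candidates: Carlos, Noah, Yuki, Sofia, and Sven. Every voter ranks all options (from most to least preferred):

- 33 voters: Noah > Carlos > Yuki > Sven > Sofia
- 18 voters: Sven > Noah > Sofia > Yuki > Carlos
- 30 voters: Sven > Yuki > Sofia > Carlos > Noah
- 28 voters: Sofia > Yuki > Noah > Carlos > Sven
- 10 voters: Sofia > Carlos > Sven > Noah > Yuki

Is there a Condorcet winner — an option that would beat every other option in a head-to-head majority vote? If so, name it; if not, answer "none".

Checking pairwise contests:
Noah beats Carlos 79–40.
Sofia beats Noah 68–51.
Noah beats Yuki 61–58.
Yuki beats Sofia 63–56.
Carlos beats Sven 71–48.
Every option loses at least one head-to-head, so there is no Condorcet winner.

none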